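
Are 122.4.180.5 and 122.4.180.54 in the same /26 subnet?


Mask: 255.255.255.192
122.4.180.5 AND mask = 122.4.180.0
122.4.180.54 AND mask = 122.4.180.0
Yes, same subnet (122.4.180.0)


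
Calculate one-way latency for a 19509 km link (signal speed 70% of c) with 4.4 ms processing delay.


Speed = 0.7 * 3e5 km/s = 210000 km/s
Propagation delay = 19509 / 210000 = 0.0929 s = 92.9 ms
Processing delay = 4.4 ms
Total one-way latency = 97.3 ms


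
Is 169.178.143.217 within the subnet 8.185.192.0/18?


Subnet network: 8.185.192.0
Test IP AND mask: 169.178.128.0
No, 169.178.143.217 is not in 8.185.192.0/18


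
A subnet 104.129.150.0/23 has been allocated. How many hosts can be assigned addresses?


Host bits = 32 - 23 = 9
Total addresses = 2^9 = 512
Usable = total - 2 (network and broadcast)
Usable hosts: 510


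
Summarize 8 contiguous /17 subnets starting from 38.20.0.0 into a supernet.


Original prefix: /17
Number of subnets: 8 = 2^3
New prefix = 17 - 3 = 14
Supernet: 38.20.0.0/14


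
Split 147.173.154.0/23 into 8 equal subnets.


New prefix = 23 + 3 = 26
Each subnet has 64 addresses
  147.173.154.0/26
  147.173.154.64/26
  147.173.154.128/26
  147.173.154.192/26
  147.173.155.0/26
  147.173.155.64/26
  147.173.155.128/26
  147.173.155.192/26
Subnets: 147.173.154.0/26, 147.173.154.64/26, 147.173.154.128/26, 147.173.154.192/26, 147.173.155.0/26, 147.173.155.64/26, 147.173.155.128/26, 147.173.155.192/26


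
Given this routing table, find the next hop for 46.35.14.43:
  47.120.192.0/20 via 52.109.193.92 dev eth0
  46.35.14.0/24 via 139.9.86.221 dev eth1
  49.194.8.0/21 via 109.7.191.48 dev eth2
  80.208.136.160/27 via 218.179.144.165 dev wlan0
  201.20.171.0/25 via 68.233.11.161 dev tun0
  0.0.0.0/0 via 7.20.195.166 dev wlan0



Longest prefix match for 46.35.14.43:
  /20 47.120.192.0: no
  /24 46.35.14.0: MATCH
  /21 49.194.8.0: no
  /27 80.208.136.160: no
  /25 201.20.171.0: no
  /0 0.0.0.0: MATCH
Selected: next-hop 139.9.86.221 via eth1 (matched /24)


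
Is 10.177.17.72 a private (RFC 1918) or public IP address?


RFC 1918 private ranges:
  10.0.0.0/8 (10.0.0.0 - 10.255.255.255)
  172.16.0.0/12 (172.16.0.0 - 172.31.255.255)
  192.168.0.0/16 (192.168.0.0 - 192.168.255.255)
Private (in 10.0.0.0/8)


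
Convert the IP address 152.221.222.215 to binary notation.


152 = 10011000
221 = 11011101
222 = 11011110
215 = 11010111
Binary: 10011000.11011101.11011110.11010111


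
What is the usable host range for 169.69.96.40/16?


Network: 169.69.0.0
Broadcast: 169.69.255.255
First usable = network + 1
Last usable = broadcast - 1
Range: 169.69.0.1 to 169.69.255.254


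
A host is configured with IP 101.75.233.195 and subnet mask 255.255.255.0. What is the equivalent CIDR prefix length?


Binary: 11111111.11111111.11111111.00000000
Count leading 1s
Prefix: /24


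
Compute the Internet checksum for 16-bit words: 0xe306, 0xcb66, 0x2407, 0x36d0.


Sum all words (with carry folding):
+ 0xe306 = 0xe306
+ 0xcb66 = 0xae6d
+ 0x2407 = 0xd274
+ 0x36d0 = 0x0945
One's complement: ~0x0945
Checksum = 0xf6ba


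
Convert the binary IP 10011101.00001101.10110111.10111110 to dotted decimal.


10011101 = 157
00001101 = 13
10110111 = 183
10111110 = 190
IP: 157.13.183.190


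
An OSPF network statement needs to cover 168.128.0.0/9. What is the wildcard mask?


Subnet mask: 255.128.0.0
Wildcard = 255.255.255.255 - subnet mask
255 - 255 = 0
255 - 128 = 127
255 - 0 = 255
255 - 0 = 255
Wildcard: 0.127.255.255


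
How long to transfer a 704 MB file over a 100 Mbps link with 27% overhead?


Effective throughput = 100 * (1 - 27/100) = 73 Mbps
File size in Mb = 704 * 8 = 5632 Mb
Time = 5632 / 73
Time = 77.1507 seconds


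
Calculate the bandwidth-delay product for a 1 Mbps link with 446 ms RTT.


BDP = bandwidth * RTT
= 1 Mbps * 446 ms
= 1 * 1e6 * 446 / 1000 bits
= 446000 bits
= 55750 bytes
= 54.4434 KB
BDP = 446000 bits (55750 bytes)


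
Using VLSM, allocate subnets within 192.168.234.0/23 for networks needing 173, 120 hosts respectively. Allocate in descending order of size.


173 hosts -> /24 (254 usable): 192.168.234.0/24
120 hosts -> /25 (126 usable): 192.168.235.0/25
Allocation: 192.168.234.0/24 (173 hosts, 254 usable); 192.168.235.0/25 (120 hosts, 126 usable)


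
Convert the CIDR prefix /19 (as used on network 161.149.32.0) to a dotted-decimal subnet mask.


/19 means 19 network bits, 13 host bits
Binary: 11111111111111111110000000000000
Mask: 255.255.224.0


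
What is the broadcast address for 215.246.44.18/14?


Network: 215.244.0.0/14
Host bits = 18
Set all host bits to 1:
Broadcast: 215.247.255.255


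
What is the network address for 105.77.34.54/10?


IP:   01101001.01001101.00100010.00110110
Mask: 11111111.11000000.00000000.00000000
AND operation:
Net:  01101001.01000000.00000000.00000000
Network: 105.64.0.0/10


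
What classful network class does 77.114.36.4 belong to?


First octet: 77
Binary: 01001101
0xxxxxxx -> Class A (1-126)
Class A, default mask 255.0.0.0 (/8)


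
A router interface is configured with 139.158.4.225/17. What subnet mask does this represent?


/17 means 17 network bits, 15 host bits
Binary: 11111111111111111000000000000000
Mask: 255.255.128.0


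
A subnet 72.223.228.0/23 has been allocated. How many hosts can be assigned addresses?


Host bits = 32 - 23 = 9
Total addresses = 2^9 = 512
Usable = total - 2 (network and broadcast)
Usable hosts: 510


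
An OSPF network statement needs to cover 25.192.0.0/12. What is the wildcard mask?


Subnet mask: 255.240.0.0
Wildcard = 255.255.255.255 - subnet mask
255 - 255 = 0
255 - 240 = 15
255 - 0 = 255
255 - 0 = 255
Wildcard: 0.15.255.255


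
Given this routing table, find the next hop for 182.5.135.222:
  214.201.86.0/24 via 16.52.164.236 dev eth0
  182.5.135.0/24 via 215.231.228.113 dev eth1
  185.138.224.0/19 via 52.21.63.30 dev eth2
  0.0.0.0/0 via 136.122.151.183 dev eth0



Longest prefix match for 182.5.135.222:
  /24 214.201.86.0: no
  /24 182.5.135.0: MATCH
  /19 185.138.224.0: no
  /0 0.0.0.0: MATCH
Selected: next-hop 215.231.228.113 via eth1 (matched /24)


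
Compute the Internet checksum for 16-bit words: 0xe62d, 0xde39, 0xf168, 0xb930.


Sum all words (with carry folding):
+ 0xe62d = 0xe62d
+ 0xde39 = 0xc467
+ 0xf168 = 0xb5d0
+ 0xb930 = 0x6f01
One's complement: ~0x6f01
Checksum = 0x90fe


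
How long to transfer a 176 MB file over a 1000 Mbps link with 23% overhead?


Effective throughput = 1000 * (1 - 23/100) = 770 Mbps
File size in Mb = 176 * 8 = 1408 Mb
Time = 1408 / 770
Time = 1.8286 seconds


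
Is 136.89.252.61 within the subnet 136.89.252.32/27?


Subnet network: 136.89.252.32
Test IP AND mask: 136.89.252.32
Yes, 136.89.252.61 is in 136.89.252.32/27


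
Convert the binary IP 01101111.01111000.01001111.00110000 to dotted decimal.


01101111 = 111
01111000 = 120
01001111 = 79
00110000 = 48
IP: 111.120.79.48


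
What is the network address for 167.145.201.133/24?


IP:   10100111.10010001.11001001.10000101
Mask: 11111111.11111111.11111111.00000000
AND operation:
Net:  10100111.10010001.11001001.00000000
Network: 167.145.201.0/24


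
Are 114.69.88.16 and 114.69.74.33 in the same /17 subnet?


Mask: 255.255.128.0
114.69.88.16 AND mask = 114.69.0.0
114.69.74.33 AND mask = 114.69.0.0
Yes, same subnet (114.69.0.0)


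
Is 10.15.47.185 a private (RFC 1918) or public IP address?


RFC 1918 private ranges:
  10.0.0.0/8 (10.0.0.0 - 10.255.255.255)
  172.16.0.0/12 (172.16.0.0 - 172.31.255.255)
  192.168.0.0/16 (192.168.0.0 - 192.168.255.255)
Private (in 10.0.0.0/8)


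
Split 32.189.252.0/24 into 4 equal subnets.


New prefix = 24 + 2 = 26
Each subnet has 64 addresses
  32.189.252.0/26
  32.189.252.64/26
  32.189.252.128/26
  32.189.252.192/26
Subnets: 32.189.252.0/26, 32.189.252.64/26, 32.189.252.128/26, 32.189.252.192/26


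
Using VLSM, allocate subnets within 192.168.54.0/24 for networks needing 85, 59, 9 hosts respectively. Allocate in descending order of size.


85 hosts -> /25 (126 usable): 192.168.54.0/25
59 hosts -> /26 (62 usable): 192.168.54.128/26
9 hosts -> /28 (14 usable): 192.168.54.192/28
Allocation: 192.168.54.0/25 (85 hosts, 126 usable); 192.168.54.128/26 (59 hosts, 62 usable); 192.168.54.192/28 (9 hosts, 14 usable)


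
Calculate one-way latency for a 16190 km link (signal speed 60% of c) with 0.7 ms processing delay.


Speed = 0.6 * 3e5 km/s = 180000 km/s
Propagation delay = 16190 / 180000 = 0.0899 s = 89.9444 ms
Processing delay = 0.7 ms
Total one-way latency = 90.6444 ms


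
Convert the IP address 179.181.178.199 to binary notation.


179 = 10110011
181 = 10110101
178 = 10110010
199 = 11000111
Binary: 10110011.10110101.10110010.11000111


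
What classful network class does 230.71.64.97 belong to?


First octet: 230
Binary: 11100110
1110xxxx -> Class D (224-239)
Class D (multicast), default mask N/A


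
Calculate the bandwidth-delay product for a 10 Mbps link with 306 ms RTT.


BDP = bandwidth * RTT
= 10 Mbps * 306 ms
= 10 * 1e6 * 306 / 1000 bits
= 3060000 bits
= 382500 bytes
= 373.5352 KB
BDP = 3060000 bits (382500 bytes)


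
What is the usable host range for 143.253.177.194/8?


Network: 143.0.0.0
Broadcast: 143.255.255.255
First usable = network + 1
Last usable = broadcast - 1
Range: 143.0.0.1 to 143.255.255.254


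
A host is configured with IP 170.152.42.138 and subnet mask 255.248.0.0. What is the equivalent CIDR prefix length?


Binary: 11111111.11111000.00000000.00000000
Count leading 1s
Prefix: /13


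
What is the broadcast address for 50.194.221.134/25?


Network: 50.194.221.128/25
Host bits = 7
Set all host bits to 1:
Broadcast: 50.194.221.255


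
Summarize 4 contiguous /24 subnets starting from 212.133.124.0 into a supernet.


Original prefix: /24
Number of subnets: 4 = 2^2
New prefix = 24 - 2 = 22
Supernet: 212.133.124.0/22


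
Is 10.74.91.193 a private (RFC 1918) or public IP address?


RFC 1918 private ranges:
  10.0.0.0/8 (10.0.0.0 - 10.255.255.255)
  172.16.0.0/12 (172.16.0.0 - 172.31.255.255)
  192.168.0.0/16 (192.168.0.0 - 192.168.255.255)
Private (in 10.0.0.0/8)


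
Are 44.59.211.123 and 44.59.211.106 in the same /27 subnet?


Mask: 255.255.255.224
44.59.211.123 AND mask = 44.59.211.96
44.59.211.106 AND mask = 44.59.211.96
Yes, same subnet (44.59.211.96)


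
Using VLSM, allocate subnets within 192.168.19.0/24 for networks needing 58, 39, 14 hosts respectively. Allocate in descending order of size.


58 hosts -> /26 (62 usable): 192.168.19.0/26
39 hosts -> /26 (62 usable): 192.168.19.64/26
14 hosts -> /28 (14 usable): 192.168.19.128/28
Allocation: 192.168.19.0/26 (58 hosts, 62 usable); 192.168.19.64/26 (39 hosts, 62 usable); 192.168.19.128/28 (14 hosts, 14 usable)


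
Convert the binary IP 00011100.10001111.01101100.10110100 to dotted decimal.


00011100 = 28
10001111 = 143
01101100 = 108
10110100 = 180
IP: 28.143.108.180


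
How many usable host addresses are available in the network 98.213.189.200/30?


Host bits = 32 - 30 = 2
Total addresses = 2^2 = 4
Usable = total - 2 (network and broadcast)
Usable hosts: 2


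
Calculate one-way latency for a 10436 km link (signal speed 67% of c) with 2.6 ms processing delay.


Speed = 0.67 * 3e5 km/s = 201000 km/s
Propagation delay = 10436 / 201000 = 0.0519 s = 51.9204 ms
Processing delay = 2.6 ms
Total one-way latency = 54.5204 ms


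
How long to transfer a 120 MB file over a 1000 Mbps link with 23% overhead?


Effective throughput = 1000 * (1 - 23/100) = 770 Mbps
File size in Mb = 120 * 8 = 960 Mb
Time = 960 / 770
Time = 1.2468 seconds


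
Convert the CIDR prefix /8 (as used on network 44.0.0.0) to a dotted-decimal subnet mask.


/8 means 8 network bits, 24 host bits
Binary: 11111111000000000000000000000000
Mask: 255.0.0.0


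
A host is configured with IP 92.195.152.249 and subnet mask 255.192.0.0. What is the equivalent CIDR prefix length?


Binary: 11111111.11000000.00000000.00000000
Count leading 1s
Prefix: /10


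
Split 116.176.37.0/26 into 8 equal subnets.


New prefix = 26 + 3 = 29
Each subnet has 8 addresses
  116.176.37.0/29
  116.176.37.8/29
  116.176.37.16/29
  116.176.37.24/29
  116.176.37.32/29
  116.176.37.40/29
  116.176.37.48/29
  116.176.37.56/29
Subnets: 116.176.37.0/29, 116.176.37.8/29, 116.176.37.16/29, 116.176.37.24/29, 116.176.37.32/29, 116.176.37.40/29, 116.176.37.48/29, 116.176.37.56/29


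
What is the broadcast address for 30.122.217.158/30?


Network: 30.122.217.156/30
Host bits = 2
Set all host bits to 1:
Broadcast: 30.122.217.159


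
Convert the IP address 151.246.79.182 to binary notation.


151 = 10010111
246 = 11110110
79 = 01001111
182 = 10110110
Binary: 10010111.11110110.01001111.10110110


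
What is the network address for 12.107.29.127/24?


IP:   00001100.01101011.00011101.01111111
Mask: 11111111.11111111.11111111.00000000
AND operation:
Net:  00001100.01101011.00011101.00000000
Network: 12.107.29.0/24


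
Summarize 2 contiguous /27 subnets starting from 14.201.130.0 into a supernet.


Original prefix: /27
Number of subnets: 2 = 2^1
New prefix = 27 - 1 = 26
Supernet: 14.201.130.0/26


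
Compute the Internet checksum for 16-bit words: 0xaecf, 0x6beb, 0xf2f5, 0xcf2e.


Sum all words (with carry folding):
+ 0xaecf = 0xaecf
+ 0x6beb = 0x1abb
+ 0xf2f5 = 0x0db1
+ 0xcf2e = 0xdcdf
One's complement: ~0xdcdf
Checksum = 0x2320


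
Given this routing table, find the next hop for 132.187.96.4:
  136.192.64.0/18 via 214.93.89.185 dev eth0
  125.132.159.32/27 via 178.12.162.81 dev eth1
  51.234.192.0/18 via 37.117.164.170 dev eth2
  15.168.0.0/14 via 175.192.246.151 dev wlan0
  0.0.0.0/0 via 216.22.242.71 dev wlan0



Longest prefix match for 132.187.96.4:
  /18 136.192.64.0: no
  /27 125.132.159.32: no
  /18 51.234.192.0: no
  /14 15.168.0.0: no
  /0 0.0.0.0: MATCH
Selected: next-hop 216.22.242.71 via wlan0 (matched /0)


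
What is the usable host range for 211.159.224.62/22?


Network: 211.159.224.0
Broadcast: 211.159.227.255
First usable = network + 1
Last usable = broadcast - 1
Range: 211.159.224.1 to 211.159.227.254


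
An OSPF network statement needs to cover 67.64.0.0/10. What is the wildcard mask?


Subnet mask: 255.192.0.0
Wildcard = 255.255.255.255 - subnet mask
255 - 255 = 0
255 - 192 = 63
255 - 0 = 255
255 - 0 = 255
Wildcard: 0.63.255.255


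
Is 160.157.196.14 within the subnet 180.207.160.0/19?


Subnet network: 180.207.160.0
Test IP AND mask: 160.157.192.0
No, 160.157.196.14 is not in 180.207.160.0/19


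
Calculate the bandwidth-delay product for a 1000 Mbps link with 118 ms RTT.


BDP = bandwidth * RTT
= 1000 Mbps * 118 ms
= 1000 * 1e6 * 118 / 1000 bits
= 118000000 bits
= 14750000 bytes
= 14404.2969 KB
BDP = 118000000 bits (14750000 bytes)


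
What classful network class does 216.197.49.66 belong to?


First octet: 216
Binary: 11011000
110xxxxx -> Class C (192-223)
Class C, default mask 255.255.255.0 (/24)


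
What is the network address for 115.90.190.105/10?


IP:   01110011.01011010.10111110.01101001
Mask: 11111111.11000000.00000000.00000000
AND operation:
Net:  01110011.01000000.00000000.00000000
Network: 115.64.0.0/10


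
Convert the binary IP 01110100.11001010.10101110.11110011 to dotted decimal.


01110100 = 116
11001010 = 202
10101110 = 174
11110011 = 243
IP: 116.202.174.243


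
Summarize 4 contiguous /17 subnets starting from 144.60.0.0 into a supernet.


Original prefix: /17
Number of subnets: 4 = 2^2
New prefix = 17 - 2 = 15
Supernet: 144.60.0.0/15


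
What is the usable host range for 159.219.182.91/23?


Network: 159.219.182.0
Broadcast: 159.219.183.255
First usable = network + 1
Last usable = broadcast - 1
Range: 159.219.182.1 to 159.219.183.254


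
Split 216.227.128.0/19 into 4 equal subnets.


New prefix = 19 + 2 = 21
Each subnet has 2048 addresses
  216.227.128.0/21
  216.227.136.0/21
  216.227.144.0/21
  216.227.152.0/21
Subnets: 216.227.128.0/21, 216.227.136.0/21, 216.227.144.0/21, 216.227.152.0/21


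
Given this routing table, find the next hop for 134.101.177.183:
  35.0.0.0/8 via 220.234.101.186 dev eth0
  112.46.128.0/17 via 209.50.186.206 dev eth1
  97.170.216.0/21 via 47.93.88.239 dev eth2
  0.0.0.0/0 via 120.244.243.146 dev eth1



Longest prefix match for 134.101.177.183:
  /8 35.0.0.0: no
  /17 112.46.128.0: no
  /21 97.170.216.0: no
  /0 0.0.0.0: MATCH
Selected: next-hop 120.244.243.146 via eth1 (matched /0)


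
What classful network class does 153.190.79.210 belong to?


First octet: 153
Binary: 10011001
10xxxxxx -> Class B (128-191)
Class B, default mask 255.255.0.0 (/16)


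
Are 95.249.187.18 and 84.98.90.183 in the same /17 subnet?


Mask: 255.255.128.0
95.249.187.18 AND mask = 95.249.128.0
84.98.90.183 AND mask = 84.98.0.0
No, different subnets (95.249.128.0 vs 84.98.0.0)


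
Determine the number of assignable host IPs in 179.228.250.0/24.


Host bits = 32 - 24 = 8
Total addresses = 2^8 = 256
Usable = total - 2 (network and broadcast)
Usable hosts: 254


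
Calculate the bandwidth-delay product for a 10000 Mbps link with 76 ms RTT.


BDP = bandwidth * RTT
= 10000 Mbps * 76 ms
= 10000 * 1e6 * 76 / 1000 bits
= 760000000 bits
= 95000000 bytes
= 92773.4375 KB
BDP = 760000000 bits (95000000 bytes)


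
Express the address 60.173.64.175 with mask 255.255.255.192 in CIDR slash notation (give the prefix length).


Binary: 11111111.11111111.11111111.11000000
Count leading 1s
Prefix: /26


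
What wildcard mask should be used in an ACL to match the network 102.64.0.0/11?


Subnet mask: 255.224.0.0
Wildcard = 255.255.255.255 - subnet mask
255 - 255 = 0
255 - 224 = 31
255 - 0 = 255
255 - 0 = 255
Wildcard: 0.31.255.255


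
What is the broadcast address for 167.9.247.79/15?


Network: 167.8.0.0/15
Host bits = 17
Set all host bits to 1:
Broadcast: 167.9.255.255


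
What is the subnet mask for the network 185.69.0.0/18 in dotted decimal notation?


/18 means 18 network bits, 14 host bits
Binary: 11111111111111111100000000000000
Mask: 255.255.192.0


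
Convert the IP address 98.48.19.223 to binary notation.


98 = 01100010
48 = 00110000
19 = 00010011
223 = 11011111
Binary: 01100010.00110000.00010011.11011111


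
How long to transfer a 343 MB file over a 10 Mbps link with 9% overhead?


Effective throughput = 10 * (1 - 9/100) = 9.1 Mbps
File size in Mb = 343 * 8 = 2744 Mb
Time = 2744 / 9.1
Time = 301.5385 seconds


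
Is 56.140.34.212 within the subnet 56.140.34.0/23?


Subnet network: 56.140.34.0
Test IP AND mask: 56.140.34.0
Yes, 56.140.34.212 is in 56.140.34.0/23


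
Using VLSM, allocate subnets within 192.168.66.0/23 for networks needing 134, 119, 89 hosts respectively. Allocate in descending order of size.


134 hosts -> /24 (254 usable): 192.168.66.0/24
119 hosts -> /25 (126 usable): 192.168.67.0/25
89 hosts -> /25 (126 usable): 192.168.67.128/25
Allocation: 192.168.66.0/24 (134 hosts, 254 usable); 192.168.67.0/25 (119 hosts, 126 usable); 192.168.67.128/25 (89 hosts, 126 usable)


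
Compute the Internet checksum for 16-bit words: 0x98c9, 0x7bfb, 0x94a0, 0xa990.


Sum all words (with carry folding):
+ 0x98c9 = 0x98c9
+ 0x7bfb = 0x14c5
+ 0x94a0 = 0xa965
+ 0xa990 = 0x52f6
One's complement: ~0x52f6
Checksum = 0xad09


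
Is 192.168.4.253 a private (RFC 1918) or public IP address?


RFC 1918 private ranges:
  10.0.0.0/8 (10.0.0.0 - 10.255.255.255)
  172.16.0.0/12 (172.16.0.0 - 172.31.255.255)
  192.168.0.0/16 (192.168.0.0 - 192.168.255.255)
Private (in 192.168.0.0/16)


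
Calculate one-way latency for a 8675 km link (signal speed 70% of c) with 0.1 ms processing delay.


Speed = 0.7 * 3e5 km/s = 210000 km/s
Propagation delay = 8675 / 210000 = 0.0413 s = 41.3095 ms
Processing delay = 0.1 ms
Total one-way latency = 41.4095 ms


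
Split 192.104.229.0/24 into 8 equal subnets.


New prefix = 24 + 3 = 27
Each subnet has 32 addresses
  192.104.229.0/27
  192.104.229.32/27
  192.104.229.64/27
  192.104.229.96/27
  192.104.229.128/27
  192.104.229.160/27
  192.104.229.192/27
  192.104.229.224/27
Subnets: 192.104.229.0/27, 192.104.229.32/27, 192.104.229.64/27, 192.104.229.96/27, 192.104.229.128/27, 192.104.229.160/27, 192.104.229.192/27, 192.104.229.224/27


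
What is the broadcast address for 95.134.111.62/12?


Network: 95.128.0.0/12
Host bits = 20
Set all host bits to 1:
Broadcast: 95.143.255.255


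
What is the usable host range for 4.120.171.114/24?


Network: 4.120.171.0
Broadcast: 4.120.171.255
First usable = network + 1
Last usable = broadcast - 1
Range: 4.120.171.1 to 4.120.171.254


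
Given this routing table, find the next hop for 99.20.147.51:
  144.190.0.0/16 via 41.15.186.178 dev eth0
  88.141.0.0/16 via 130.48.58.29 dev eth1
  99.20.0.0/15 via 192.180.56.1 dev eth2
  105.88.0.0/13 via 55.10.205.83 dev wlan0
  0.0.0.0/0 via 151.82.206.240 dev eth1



Longest prefix match for 99.20.147.51:
  /16 144.190.0.0: no
  /16 88.141.0.0: no
  /15 99.20.0.0: MATCH
  /13 105.88.0.0: no
  /0 0.0.0.0: MATCH
Selected: next-hop 192.180.56.1 via eth2 (matched /15)


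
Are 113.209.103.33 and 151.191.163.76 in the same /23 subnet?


Mask: 255.255.254.0
113.209.103.33 AND mask = 113.209.102.0
151.191.163.76 AND mask = 151.191.162.0
No, different subnets (113.209.102.0 vs 151.191.162.0)


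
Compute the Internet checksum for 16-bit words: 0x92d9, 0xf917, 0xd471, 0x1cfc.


Sum all words (with carry folding):
+ 0x92d9 = 0x92d9
+ 0xf917 = 0x8bf1
+ 0xd471 = 0x6063
+ 0x1cfc = 0x7d5f
One's complement: ~0x7d5f
Checksum = 0x82a0


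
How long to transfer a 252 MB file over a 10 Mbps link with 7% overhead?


Effective throughput = 10 * (1 - 7/100) = 9.3 Mbps
File size in Mb = 252 * 8 = 2016 Mb
Time = 2016 / 9.3
Time = 216.7742 seconds


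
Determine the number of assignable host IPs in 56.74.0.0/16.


Host bits = 32 - 16 = 16
Total addresses = 2^16 = 65536
Usable = total - 2 (network and broadcast)
Usable hosts: 65534


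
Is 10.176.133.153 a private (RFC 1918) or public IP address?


RFC 1918 private ranges:
  10.0.0.0/8 (10.0.0.0 - 10.255.255.255)
  172.16.0.0/12 (172.16.0.0 - 172.31.255.255)
  192.168.0.0/16 (192.168.0.0 - 192.168.255.255)
Private (in 10.0.0.0/8)


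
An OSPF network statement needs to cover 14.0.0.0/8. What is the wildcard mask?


Subnet mask: 255.0.0.0
Wildcard = 255.255.255.255 - subnet mask
255 - 255 = 0
255 - 0 = 255
255 - 0 = 255
255 - 0 = 255
Wildcard: 0.255.255.255


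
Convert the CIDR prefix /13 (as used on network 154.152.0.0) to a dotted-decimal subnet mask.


/13 means 13 network bits, 19 host bits
Binary: 11111111111110000000000000000000
Mask: 255.248.0.0


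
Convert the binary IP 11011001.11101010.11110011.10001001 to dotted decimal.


11011001 = 217
11101010 = 234
11110011 = 243
10001001 = 137
IP: 217.234.243.137


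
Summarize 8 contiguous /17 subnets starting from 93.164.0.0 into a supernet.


Original prefix: /17
Number of subnets: 8 = 2^3
New prefix = 17 - 3 = 14
Supernet: 93.164.0.0/14


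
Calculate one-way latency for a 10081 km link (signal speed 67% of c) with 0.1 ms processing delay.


Speed = 0.67 * 3e5 km/s = 201000 km/s
Propagation delay = 10081 / 201000 = 0.0502 s = 50.1542 ms
Processing delay = 0.1 ms
Total one-way latency = 50.2542 ms


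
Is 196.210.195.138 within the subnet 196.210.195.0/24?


Subnet network: 196.210.195.0
Test IP AND mask: 196.210.195.0
Yes, 196.210.195.138 is in 196.210.195.0/24


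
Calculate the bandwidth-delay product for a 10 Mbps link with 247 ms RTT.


BDP = bandwidth * RTT
= 10 Mbps * 247 ms
= 10 * 1e6 * 247 / 1000 bits
= 2470000 bits
= 308750 bytes
= 301.5137 KB
BDP = 2470000 bits (308750 bytes)


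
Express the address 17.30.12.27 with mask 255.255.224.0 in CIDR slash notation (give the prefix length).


Binary: 11111111.11111111.11100000.00000000
Count leading 1s
Prefix: /19


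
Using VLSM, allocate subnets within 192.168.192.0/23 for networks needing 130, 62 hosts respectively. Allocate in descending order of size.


130 hosts -> /24 (254 usable): 192.168.192.0/24
62 hosts -> /26 (62 usable): 192.168.193.0/26
Allocation: 192.168.192.0/24 (130 hosts, 254 usable); 192.168.193.0/26 (62 hosts, 62 usable)


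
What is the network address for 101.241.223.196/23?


IP:   01100101.11110001.11011111.11000100
Mask: 11111111.11111111.11111110.00000000
AND operation:
Net:  01100101.11110001.11011110.00000000
Network: 101.241.222.0/23


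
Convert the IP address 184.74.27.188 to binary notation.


184 = 10111000
74 = 01001010
27 = 00011011
188 = 10111100
Binary: 10111000.01001010.00011011.10111100


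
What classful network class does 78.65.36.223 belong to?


First octet: 78
Binary: 01001110
0xxxxxxx -> Class A (1-126)
Class A, default mask 255.0.0.0 (/8)


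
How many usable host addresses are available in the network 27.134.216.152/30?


Host bits = 32 - 30 = 2
Total addresses = 2^2 = 4
Usable = total - 2 (network and broadcast)
Usable hosts: 2


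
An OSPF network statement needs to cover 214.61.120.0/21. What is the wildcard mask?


Subnet mask: 255.255.248.0
Wildcard = 255.255.255.255 - subnet mask
255 - 255 = 0
255 - 255 = 0
255 - 248 = 7
255 - 0 = 255
Wildcard: 0.0.7.255


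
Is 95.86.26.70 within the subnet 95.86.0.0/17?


Subnet network: 95.86.0.0
Test IP AND mask: 95.86.0.0
Yes, 95.86.26.70 is in 95.86.0.0/17


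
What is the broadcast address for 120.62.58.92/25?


Network: 120.62.58.0/25
Host bits = 7
Set all host bits to 1:
Broadcast: 120.62.58.127


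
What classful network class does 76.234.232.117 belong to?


First octet: 76
Binary: 01001100
0xxxxxxx -> Class A (1-126)
Class A, default mask 255.0.0.0 (/8)


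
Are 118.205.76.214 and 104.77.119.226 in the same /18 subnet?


Mask: 255.255.192.0
118.205.76.214 AND mask = 118.205.64.0
104.77.119.226 AND mask = 104.77.64.0
No, different subnets (118.205.64.0 vs 104.77.64.0)


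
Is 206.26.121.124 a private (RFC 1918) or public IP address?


RFC 1918 private ranges:
  10.0.0.0/8 (10.0.0.0 - 10.255.255.255)
  172.16.0.0/12 (172.16.0.0 - 172.31.255.255)
  192.168.0.0/16 (192.168.0.0 - 192.168.255.255)
Public (not in any RFC 1918 range)


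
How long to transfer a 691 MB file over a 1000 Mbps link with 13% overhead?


Effective throughput = 1000 * (1 - 13/100) = 870 Mbps
File size in Mb = 691 * 8 = 5528 Mb
Time = 5528 / 870
Time = 6.354 seconds


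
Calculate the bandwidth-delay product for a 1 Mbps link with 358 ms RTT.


BDP = bandwidth * RTT
= 1 Mbps * 358 ms
= 1 * 1e6 * 358 / 1000 bits
= 358000 bits
= 44750 bytes
= 43.7012 KB
BDP = 358000 bits (44750 bytes)


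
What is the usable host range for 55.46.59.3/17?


Network: 55.46.0.0
Broadcast: 55.46.127.255
First usable = network + 1
Last usable = broadcast - 1
Range: 55.46.0.1 to 55.46.127.254


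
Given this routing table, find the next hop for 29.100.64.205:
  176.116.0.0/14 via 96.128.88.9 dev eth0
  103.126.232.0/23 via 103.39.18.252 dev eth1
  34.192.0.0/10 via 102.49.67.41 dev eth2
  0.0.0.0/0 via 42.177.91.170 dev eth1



Longest prefix match for 29.100.64.205:
  /14 176.116.0.0: no
  /23 103.126.232.0: no
  /10 34.192.0.0: no
  /0 0.0.0.0: MATCH
Selected: next-hop 42.177.91.170 via eth1 (matched /0)


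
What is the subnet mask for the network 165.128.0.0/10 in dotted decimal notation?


/10 means 10 network bits, 22 host bits
Binary: 11111111110000000000000000000000
Mask: 255.192.0.0


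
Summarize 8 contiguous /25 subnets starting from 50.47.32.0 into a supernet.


Original prefix: /25
Number of subnets: 8 = 2^3
New prefix = 25 - 3 = 22
Supernet: 50.47.32.0/22


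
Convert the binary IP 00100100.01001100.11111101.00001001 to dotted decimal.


00100100 = 36
01001100 = 76
11111101 = 253
00001001 = 9
IP: 36.76.253.9


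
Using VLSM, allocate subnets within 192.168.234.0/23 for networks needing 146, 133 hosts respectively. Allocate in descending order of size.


146 hosts -> /24 (254 usable): 192.168.234.0/24
133 hosts -> /24 (254 usable): 192.168.235.0/24
Allocation: 192.168.234.0/24 (146 hosts, 254 usable); 192.168.235.0/24 (133 hosts, 254 usable)


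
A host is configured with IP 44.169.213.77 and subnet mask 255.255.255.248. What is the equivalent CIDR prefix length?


Binary: 11111111.11111111.11111111.11111000
Count leading 1s
Prefix: /29


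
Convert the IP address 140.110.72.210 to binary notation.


140 = 10001100
110 = 01101110
72 = 01001000
210 = 11010010
Binary: 10001100.01101110.01001000.11010010


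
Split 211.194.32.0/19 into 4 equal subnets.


New prefix = 19 + 2 = 21
Each subnet has 2048 addresses
  211.194.32.0/21
  211.194.40.0/21
  211.194.48.0/21
  211.194.56.0/21
Subnets: 211.194.32.0/21, 211.194.40.0/21, 211.194.48.0/21, 211.194.56.0/21


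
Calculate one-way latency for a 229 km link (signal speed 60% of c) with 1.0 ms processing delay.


Speed = 0.6 * 3e5 km/s = 180000 km/s
Propagation delay = 229 / 180000 = 0.0013 s = 1.2722 ms
Processing delay = 1.0 ms
Total one-way latency = 2.2722 ms


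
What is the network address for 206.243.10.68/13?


IP:   11001110.11110011.00001010.01000100
Mask: 11111111.11111000.00000000.00000000
AND operation:
Net:  11001110.11110000.00000000.00000000
Network: 206.240.0.0/13


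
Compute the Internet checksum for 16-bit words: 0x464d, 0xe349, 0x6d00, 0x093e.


Sum all words (with carry folding):
+ 0x464d = 0x464d
+ 0xe349 = 0x2997
+ 0x6d00 = 0x9697
+ 0x093e = 0x9fd5
One's complement: ~0x9fd5
Checksum = 0x602a


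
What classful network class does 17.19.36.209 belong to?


First octet: 17
Binary: 00010001
0xxxxxxx -> Class A (1-126)
Class A, default mask 255.0.0.0 (/8)


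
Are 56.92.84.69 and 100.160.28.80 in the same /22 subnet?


Mask: 255.255.252.0
56.92.84.69 AND mask = 56.92.84.0
100.160.28.80 AND mask = 100.160.28.0
No, different subnets (56.92.84.0 vs 100.160.28.0)


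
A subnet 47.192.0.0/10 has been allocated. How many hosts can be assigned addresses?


Host bits = 32 - 10 = 22
Total addresses = 2^22 = 4194304
Usable = total - 2 (network and broadcast)
Usable hosts: 4194302


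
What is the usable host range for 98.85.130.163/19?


Network: 98.85.128.0
Broadcast: 98.85.159.255
First usable = network + 1
Last usable = broadcast - 1
Range: 98.85.128.1 to 98.85.159.254


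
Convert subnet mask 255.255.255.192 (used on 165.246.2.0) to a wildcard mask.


Subnet mask: 255.255.255.192
Wildcard = 255.255.255.255 - subnet mask
255 - 255 = 0
255 - 255 = 0
255 - 255 = 0
255 - 192 = 63
Wildcard: 0.0.0.63


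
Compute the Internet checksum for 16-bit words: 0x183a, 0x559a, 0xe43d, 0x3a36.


Sum all words (with carry folding):
+ 0x183a = 0x183a
+ 0x559a = 0x6dd4
+ 0xe43d = 0x5212
+ 0x3a36 = 0x8c48
One's complement: ~0x8c48
Checksum = 0x73b7


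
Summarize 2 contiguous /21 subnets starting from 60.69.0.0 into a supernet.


Original prefix: /21
Number of subnets: 2 = 2^1
New prefix = 21 - 1 = 20
Supernet: 60.69.0.0/20


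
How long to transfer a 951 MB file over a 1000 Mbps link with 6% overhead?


Effective throughput = 1000 * (1 - 6/100) = 940 Mbps
File size in Mb = 951 * 8 = 7608 Mb
Time = 7608 / 940
Time = 8.0936 seconds


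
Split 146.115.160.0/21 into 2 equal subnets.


New prefix = 21 + 1 = 22
Each subnet has 1024 addresses
  146.115.160.0/22
  146.115.164.0/22
Subnets: 146.115.160.0/22, 146.115.164.0/22


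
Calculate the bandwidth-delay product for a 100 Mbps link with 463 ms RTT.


BDP = bandwidth * RTT
= 100 Mbps * 463 ms
= 100 * 1e6 * 463 / 1000 bits
= 46300000 bits
= 5787500 bytes
= 5651.8555 KB
BDP = 46300000 bits (5787500 bytes)


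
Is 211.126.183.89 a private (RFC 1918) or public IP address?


RFC 1918 private ranges:
  10.0.0.0/8 (10.0.0.0 - 10.255.255.255)
  172.16.0.0/12 (172.16.0.0 - 172.31.255.255)
  192.168.0.0/16 (192.168.0.0 - 192.168.255.255)
Public (not in any RFC 1918 range)


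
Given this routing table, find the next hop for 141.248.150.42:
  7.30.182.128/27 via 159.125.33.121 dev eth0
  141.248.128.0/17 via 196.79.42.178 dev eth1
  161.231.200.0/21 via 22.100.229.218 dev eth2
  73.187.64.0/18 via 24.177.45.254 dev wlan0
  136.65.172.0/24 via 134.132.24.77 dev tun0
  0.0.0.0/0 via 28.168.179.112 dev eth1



Longest prefix match for 141.248.150.42:
  /27 7.30.182.128: no
  /17 141.248.128.0: MATCH
  /21 161.231.200.0: no
  /18 73.187.64.0: no
  /24 136.65.172.0: no
  /0 0.0.0.0: MATCH
Selected: next-hop 196.79.42.178 via eth1 (matched /17)


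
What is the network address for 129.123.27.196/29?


IP:   10000001.01111011.00011011.11000100
Mask: 11111111.11111111.11111111.11111000
AND operation:
Net:  10000001.01111011.00011011.11000000
Network: 129.123.27.192/29


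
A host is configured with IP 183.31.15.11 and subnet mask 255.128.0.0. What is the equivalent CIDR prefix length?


Binary: 11111111.10000000.00000000.00000000
Count leading 1s
Prefix: /9


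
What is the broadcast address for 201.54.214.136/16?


Network: 201.54.0.0/16
Host bits = 16
Set all host bits to 1:
Broadcast: 201.54.255.255


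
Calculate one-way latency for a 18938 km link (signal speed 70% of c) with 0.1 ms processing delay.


Speed = 0.7 * 3e5 km/s = 210000 km/s
Propagation delay = 18938 / 210000 = 0.0902 s = 90.181 ms
Processing delay = 0.1 ms
Total one-way latency = 90.281 ms


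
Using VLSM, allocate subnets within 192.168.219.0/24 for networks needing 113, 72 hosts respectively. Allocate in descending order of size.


113 hosts -> /25 (126 usable): 192.168.219.0/25
72 hosts -> /25 (126 usable): 192.168.219.128/25
Allocation: 192.168.219.0/25 (113 hosts, 126 usable); 192.168.219.128/25 (72 hosts, 126 usable)


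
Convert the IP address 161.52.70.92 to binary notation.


161 = 10100001
52 = 00110100
70 = 01000110
92 = 01011100
Binary: 10100001.00110100.01000110.01011100


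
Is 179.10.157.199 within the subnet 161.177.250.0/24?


Subnet network: 161.177.250.0
Test IP AND mask: 179.10.157.0
No, 179.10.157.199 is not in 161.177.250.0/24


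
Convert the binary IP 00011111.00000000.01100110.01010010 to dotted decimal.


00011111 = 31
00000000 = 0
01100110 = 102
01010010 = 82
IP: 31.0.102.82


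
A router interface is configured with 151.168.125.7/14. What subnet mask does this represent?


/14 means 14 network bits, 18 host bits
Binary: 11111111111111000000000000000000
Mask: 255.252.0.0


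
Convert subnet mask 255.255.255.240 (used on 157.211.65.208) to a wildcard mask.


Subnet mask: 255.255.255.240
Wildcard = 255.255.255.255 - subnet mask
255 - 255 = 0
255 - 255 = 0
255 - 255 = 0
255 - 240 = 15
Wildcard: 0.0.0.15


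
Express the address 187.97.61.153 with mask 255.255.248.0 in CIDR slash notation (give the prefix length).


Binary: 11111111.11111111.11111000.00000000
Count leading 1s
Prefix: /21


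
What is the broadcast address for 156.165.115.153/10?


Network: 156.128.0.0/10
Host bits = 22
Set all host bits to 1:
Broadcast: 156.191.255.255


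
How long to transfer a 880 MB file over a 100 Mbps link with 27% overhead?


Effective throughput = 100 * (1 - 27/100) = 73 Mbps
File size in Mb = 880 * 8 = 7040 Mb
Time = 7040 / 73
Time = 96.4384 seconds


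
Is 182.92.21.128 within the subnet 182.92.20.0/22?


Subnet network: 182.92.20.0
Test IP AND mask: 182.92.20.0
Yes, 182.92.21.128 is in 182.92.20.0/22


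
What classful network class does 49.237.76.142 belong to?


First octet: 49
Binary: 00110001
0xxxxxxx -> Class A (1-126)
Class A, default mask 255.0.0.0 (/8)


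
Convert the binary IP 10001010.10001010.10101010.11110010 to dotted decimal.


10001010 = 138
10001010 = 138
10101010 = 170
11110010 = 242
IP: 138.138.170.242


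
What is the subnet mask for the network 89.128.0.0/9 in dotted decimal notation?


/9 means 9 network bits, 23 host bits
Binary: 11111111100000000000000000000000
Mask: 255.128.0.0


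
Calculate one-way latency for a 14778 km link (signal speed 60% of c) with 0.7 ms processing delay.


Speed = 0.6 * 3e5 km/s = 180000 km/s
Propagation delay = 14778 / 180000 = 0.0821 s = 82.1 ms
Processing delay = 0.7 ms
Total one-way latency = 82.8 ms


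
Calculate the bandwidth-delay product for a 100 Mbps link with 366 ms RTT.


BDP = bandwidth * RTT
= 100 Mbps * 366 ms
= 100 * 1e6 * 366 / 1000 bits
= 36600000 bits
= 4575000 bytes
= 4467.7734 KB
BDP = 36600000 bits (4575000 bytes)


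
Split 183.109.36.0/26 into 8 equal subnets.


New prefix = 26 + 3 = 29
Each subnet has 8 addresses
  183.109.36.0/29
  183.109.36.8/29
  183.109.36.16/29
  183.109.36.24/29
  183.109.36.32/29
  183.109.36.40/29
  183.109.36.48/29
  183.109.36.56/29
Subnets: 183.109.36.0/29, 183.109.36.8/29, 183.109.36.16/29, 183.109.36.24/29, 183.109.36.32/29, 183.109.36.40/29, 183.109.36.48/29, 183.109.36.56/29


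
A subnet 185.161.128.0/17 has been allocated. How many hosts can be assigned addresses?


Host bits = 32 - 17 = 15
Total addresses = 2^15 = 32768
Usable = total - 2 (network and broadcast)
Usable hosts: 32766


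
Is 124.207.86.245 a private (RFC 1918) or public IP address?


RFC 1918 private ranges:
  10.0.0.0/8 (10.0.0.0 - 10.255.255.255)
  172.16.0.0/12 (172.16.0.0 - 172.31.255.255)
  192.168.0.0/16 (192.168.0.0 - 192.168.255.255)
Public (not in any RFC 1918 range)


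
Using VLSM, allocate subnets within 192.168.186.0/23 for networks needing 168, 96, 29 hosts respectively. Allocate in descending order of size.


168 hosts -> /24 (254 usable): 192.168.186.0/24
96 hosts -> /25 (126 usable): 192.168.187.0/25
29 hosts -> /27 (30 usable): 192.168.187.128/27
Allocation: 192.168.186.0/24 (168 hosts, 254 usable); 192.168.187.0/25 (96 hosts, 126 usable); 192.168.187.128/27 (29 hosts, 30 usable)


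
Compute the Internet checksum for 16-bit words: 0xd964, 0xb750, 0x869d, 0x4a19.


Sum all words (with carry folding):
+ 0xd964 = 0xd964
+ 0xb750 = 0x90b5
+ 0x869d = 0x1753
+ 0x4a19 = 0x616c
One's complement: ~0x616c
Checksum = 0x9e93


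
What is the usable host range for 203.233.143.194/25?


Network: 203.233.143.128
Broadcast: 203.233.143.255
First usable = network + 1
Last usable = broadcast - 1
Range: 203.233.143.129 to 203.233.143.254


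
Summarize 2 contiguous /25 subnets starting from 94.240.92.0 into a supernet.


Original prefix: /25
Number of subnets: 2 = 2^1
New prefix = 25 - 1 = 24
Supernet: 94.240.92.0/24


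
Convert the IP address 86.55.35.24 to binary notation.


86 = 01010110
55 = 00110111
35 = 00100011
24 = 00011000
Binary: 01010110.00110111.00100011.00011000


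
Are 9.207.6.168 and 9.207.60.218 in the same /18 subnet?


Mask: 255.255.192.0
9.207.6.168 AND mask = 9.207.0.0
9.207.60.218 AND mask = 9.207.0.0
Yes, same subnet (9.207.0.0)


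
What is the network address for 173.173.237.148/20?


IP:   10101101.10101101.11101101.10010100
Mask: 11111111.11111111.11110000.00000000
AND operation:
Net:  10101101.10101101.11100000.00000000
Network: 173.173.224.0/20


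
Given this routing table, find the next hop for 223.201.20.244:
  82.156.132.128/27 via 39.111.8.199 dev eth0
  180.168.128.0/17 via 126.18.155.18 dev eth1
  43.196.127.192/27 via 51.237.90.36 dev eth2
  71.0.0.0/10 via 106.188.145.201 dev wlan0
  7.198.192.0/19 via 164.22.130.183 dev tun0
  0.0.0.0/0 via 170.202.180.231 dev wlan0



Longest prefix match for 223.201.20.244:
  /27 82.156.132.128: no
  /17 180.168.128.0: no
  /27 43.196.127.192: no
  /10 71.0.0.0: no
  /19 7.198.192.0: no
  /0 0.0.0.0: MATCH
Selected: next-hop 170.202.180.231 via wlan0 (matched /0)


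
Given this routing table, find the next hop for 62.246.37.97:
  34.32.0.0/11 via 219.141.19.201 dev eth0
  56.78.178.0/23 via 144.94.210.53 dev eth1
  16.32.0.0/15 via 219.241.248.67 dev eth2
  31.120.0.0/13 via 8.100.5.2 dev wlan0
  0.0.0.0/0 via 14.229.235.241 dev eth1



Longest prefix match for 62.246.37.97:
  /11 34.32.0.0: no
  /23 56.78.178.0: no
  /15 16.32.0.0: no
  /13 31.120.0.0: no
  /0 0.0.0.0: MATCH
Selected: next-hop 14.229.235.241 via eth1 (matched /0)
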